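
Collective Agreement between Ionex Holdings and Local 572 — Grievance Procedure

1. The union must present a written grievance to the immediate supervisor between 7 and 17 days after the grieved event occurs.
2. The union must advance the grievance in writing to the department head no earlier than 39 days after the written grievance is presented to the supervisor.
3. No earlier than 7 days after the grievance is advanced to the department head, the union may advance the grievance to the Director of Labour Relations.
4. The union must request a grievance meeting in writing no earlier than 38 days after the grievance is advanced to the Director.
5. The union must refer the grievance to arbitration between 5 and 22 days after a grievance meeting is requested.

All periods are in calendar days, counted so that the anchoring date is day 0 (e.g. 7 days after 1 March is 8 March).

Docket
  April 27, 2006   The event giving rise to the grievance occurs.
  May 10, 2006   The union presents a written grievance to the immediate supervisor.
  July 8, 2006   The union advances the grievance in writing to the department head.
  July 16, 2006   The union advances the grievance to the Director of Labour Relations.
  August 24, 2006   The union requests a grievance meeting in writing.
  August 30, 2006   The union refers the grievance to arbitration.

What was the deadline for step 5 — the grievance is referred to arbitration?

Step 5 runs from August 24, 2006, when a grievance meeting is requested. The window is 5–22 days after August 24, 2006; it closes on September 15, 2006.

September 15, 2006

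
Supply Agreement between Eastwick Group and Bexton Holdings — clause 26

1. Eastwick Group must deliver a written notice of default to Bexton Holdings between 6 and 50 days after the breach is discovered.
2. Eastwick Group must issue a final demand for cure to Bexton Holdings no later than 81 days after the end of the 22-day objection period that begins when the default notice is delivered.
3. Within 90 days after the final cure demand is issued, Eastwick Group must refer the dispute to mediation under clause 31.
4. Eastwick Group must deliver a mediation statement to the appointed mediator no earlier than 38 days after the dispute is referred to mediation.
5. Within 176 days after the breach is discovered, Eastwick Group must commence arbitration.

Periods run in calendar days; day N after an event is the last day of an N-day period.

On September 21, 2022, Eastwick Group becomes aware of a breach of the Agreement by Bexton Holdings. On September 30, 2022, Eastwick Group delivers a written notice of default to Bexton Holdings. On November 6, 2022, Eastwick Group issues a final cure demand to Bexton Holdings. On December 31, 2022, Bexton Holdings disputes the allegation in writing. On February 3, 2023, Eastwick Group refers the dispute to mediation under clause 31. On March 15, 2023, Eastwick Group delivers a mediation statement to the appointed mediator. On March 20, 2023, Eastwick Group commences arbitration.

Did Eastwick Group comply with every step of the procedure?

Step 1 — 6 and 50 days from September 21, 2022 (when the breach is discovered) are September 27, 2022 and November 10, 2022 respectively; September 30, 2022 falls inside that range.
Step 2 — counting 81 days from October 22, 2022 (end of the 22-day objection period, which began when the default notice is delivered on September 30, 2022) gives a deadline of January 11, 2023; completed November 6, 2022, before the deadline.
Step 3 — counting 90 days from November 6, 2022 (when the final cure demand is issued) gives a deadline of February 4, 2023; completed February 3, 2023, before the deadline.
Step 4 — must wait 38 days from February 3, 2023 (when the dispute is referred to mediation), so not before March 13, 2023; done March 15, 2023, after the minimum wait.
Step 5 — counting 176 days from September 21, 2022 (when the breach is discovered) gives a deadline of March 16, 2023; done March 20, 2023 — 4 days late.

No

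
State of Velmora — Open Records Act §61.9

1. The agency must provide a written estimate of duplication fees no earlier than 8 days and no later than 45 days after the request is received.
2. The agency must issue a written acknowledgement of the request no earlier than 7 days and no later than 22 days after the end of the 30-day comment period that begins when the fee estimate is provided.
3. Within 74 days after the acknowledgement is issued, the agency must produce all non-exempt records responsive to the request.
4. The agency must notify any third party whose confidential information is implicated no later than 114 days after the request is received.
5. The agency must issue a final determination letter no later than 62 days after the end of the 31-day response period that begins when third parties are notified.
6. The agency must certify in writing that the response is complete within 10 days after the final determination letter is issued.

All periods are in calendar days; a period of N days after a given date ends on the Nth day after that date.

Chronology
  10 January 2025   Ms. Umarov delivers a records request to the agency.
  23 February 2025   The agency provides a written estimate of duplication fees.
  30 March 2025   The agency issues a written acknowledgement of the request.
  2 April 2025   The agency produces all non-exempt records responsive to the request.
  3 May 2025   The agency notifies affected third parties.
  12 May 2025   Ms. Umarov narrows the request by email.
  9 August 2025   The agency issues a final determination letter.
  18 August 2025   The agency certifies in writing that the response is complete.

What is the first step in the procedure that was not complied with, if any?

(1) the permitted window runs from 10 January 2025 + 8 = 18 January 2025 to 10 January 2025 + 45 = 24 February 2025; done 23 February 2025, which is between those dates.
(2) the permitted window runs from 25 March 2025 + 7 = 1 April 2025 to 25 March 2025 + 22 = 16 April 2025; done 30 March 2025 — 2 days before the window opened.
No need to go further; step 2 was not satisfied.

Step 2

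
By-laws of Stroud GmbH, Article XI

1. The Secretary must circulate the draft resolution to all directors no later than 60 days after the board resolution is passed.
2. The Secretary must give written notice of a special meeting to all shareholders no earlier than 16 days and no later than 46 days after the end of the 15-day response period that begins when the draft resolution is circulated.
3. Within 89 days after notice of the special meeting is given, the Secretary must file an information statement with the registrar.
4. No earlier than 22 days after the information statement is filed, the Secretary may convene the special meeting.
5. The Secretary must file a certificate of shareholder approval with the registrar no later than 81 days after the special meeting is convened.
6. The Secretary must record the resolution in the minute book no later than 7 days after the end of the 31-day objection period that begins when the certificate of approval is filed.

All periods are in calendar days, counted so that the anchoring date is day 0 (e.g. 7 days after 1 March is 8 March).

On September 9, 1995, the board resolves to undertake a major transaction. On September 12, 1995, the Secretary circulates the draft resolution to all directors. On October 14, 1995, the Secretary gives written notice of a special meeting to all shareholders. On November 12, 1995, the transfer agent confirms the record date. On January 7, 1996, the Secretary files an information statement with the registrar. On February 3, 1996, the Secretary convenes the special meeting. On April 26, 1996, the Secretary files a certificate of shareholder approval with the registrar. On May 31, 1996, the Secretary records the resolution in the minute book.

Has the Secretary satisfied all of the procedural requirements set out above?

No

(1) due by September 9, 1995 + 60 days = November 8, 1995; done September 12, 1995 — timely.
(2) the permitted window runs from September 27, 1995 + 16 = October 13, 1995 to September 27, 1995 + 46 = November 12, 1995; October 14, 1995 falls inside that range.
(3) due by October 14, 1995 + 89 days = January 11, 1996; completed January 7, 1996, before the deadline.
(4) permitted from January 7, 1996 + 22 days = January 29, 1996 onward; February 3, 1996 is on or after that date.
(5) due by February 3, 1996 + 81 days = April 24, 1996; not done until April 26, 1996, 2 days after the deadline.
No need to go further; step 5 was not satisfied.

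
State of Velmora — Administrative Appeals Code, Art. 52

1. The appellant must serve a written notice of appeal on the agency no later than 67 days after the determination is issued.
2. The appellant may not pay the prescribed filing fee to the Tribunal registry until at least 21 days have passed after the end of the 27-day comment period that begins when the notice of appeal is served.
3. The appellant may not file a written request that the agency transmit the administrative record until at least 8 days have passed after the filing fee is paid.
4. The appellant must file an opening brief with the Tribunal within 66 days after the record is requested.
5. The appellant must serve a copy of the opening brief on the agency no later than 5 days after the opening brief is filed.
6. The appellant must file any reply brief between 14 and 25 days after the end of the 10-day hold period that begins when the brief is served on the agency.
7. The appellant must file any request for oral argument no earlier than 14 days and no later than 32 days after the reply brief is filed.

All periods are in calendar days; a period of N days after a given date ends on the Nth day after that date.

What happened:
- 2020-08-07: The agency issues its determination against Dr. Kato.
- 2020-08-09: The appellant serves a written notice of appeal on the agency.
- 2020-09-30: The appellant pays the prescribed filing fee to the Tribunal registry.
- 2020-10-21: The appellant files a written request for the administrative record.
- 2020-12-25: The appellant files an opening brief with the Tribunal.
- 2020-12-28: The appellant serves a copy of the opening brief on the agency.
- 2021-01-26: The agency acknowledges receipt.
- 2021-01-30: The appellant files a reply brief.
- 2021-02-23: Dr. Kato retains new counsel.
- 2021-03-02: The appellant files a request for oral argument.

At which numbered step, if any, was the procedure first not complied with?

Step 1: 67 days after 2020-08-07 (when the determination is issued) is 2020-10-13; done 2020-08-09 — timely.
Step 2: the earliest permitted date is 21 days after 2020-09-05 (end of the 27-day comment period, which began when the notice of appeal is served on 2020-08-09), i.e. 2020-09-26; done 2020-09-30 — permitted.
Step 3: the earliest permitted date is 8 days after 2020-09-30 (when the filing fee is paid), i.e. 2020-10-08; done 2020-10-21 — permitted.
Step 4: 66 days after 2020-10-21 (when the record is requested) is 2020-12-26; completed 2020-12-25, before the deadline.
Step 5: 5 days after 2020-12-25 (when the opening brief is filed) is 2020-12-30; completed 2020-12-28, before the deadline.
Step 6: the window is 14–25 days after 2021-01-07 (end of the 10-day hold period, which began when the brief is served on the agency on 2020-12-28), so 2021-01-21 through 2021-02-01; done 2021-01-30, which is between those dates.
Step 7: the window is 14–32 days after 2021-01-30 (when the reply brief is filed), so 2021-02-13 through 2021-03-03; done 2021-03-02 — within the window.

None — every step was satisfied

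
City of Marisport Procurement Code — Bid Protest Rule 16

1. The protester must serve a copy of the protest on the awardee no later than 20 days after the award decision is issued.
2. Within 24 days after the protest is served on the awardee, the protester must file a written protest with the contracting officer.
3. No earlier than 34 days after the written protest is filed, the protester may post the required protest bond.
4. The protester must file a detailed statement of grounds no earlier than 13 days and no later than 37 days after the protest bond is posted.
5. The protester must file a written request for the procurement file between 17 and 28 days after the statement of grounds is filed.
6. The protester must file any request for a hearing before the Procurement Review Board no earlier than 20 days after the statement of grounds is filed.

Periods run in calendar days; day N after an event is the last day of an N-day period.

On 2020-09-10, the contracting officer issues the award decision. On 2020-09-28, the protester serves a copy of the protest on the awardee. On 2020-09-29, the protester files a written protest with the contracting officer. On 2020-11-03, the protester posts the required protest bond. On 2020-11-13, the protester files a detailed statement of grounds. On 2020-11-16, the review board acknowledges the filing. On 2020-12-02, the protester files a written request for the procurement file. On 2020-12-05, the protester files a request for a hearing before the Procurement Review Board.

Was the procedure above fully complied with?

No

(1) due by 2020-09-10 + 20 days = 2020-09-30; completed 2020-09-28, before the deadline.
(2) due by 2020-09-28 + 24 days = 2020-10-22; 2020-09-29 is within that limit.
(3) permitted from 2020-09-29 + 34 days = 2020-11-02 onward; done 2020-11-03 — permitted.
(4) the permitted window runs from 2020-11-03 + 13 = 2020-11-16 to 2020-11-03 + 37 = 2020-12-10; done 2020-11-13 — 3 days before the window opened.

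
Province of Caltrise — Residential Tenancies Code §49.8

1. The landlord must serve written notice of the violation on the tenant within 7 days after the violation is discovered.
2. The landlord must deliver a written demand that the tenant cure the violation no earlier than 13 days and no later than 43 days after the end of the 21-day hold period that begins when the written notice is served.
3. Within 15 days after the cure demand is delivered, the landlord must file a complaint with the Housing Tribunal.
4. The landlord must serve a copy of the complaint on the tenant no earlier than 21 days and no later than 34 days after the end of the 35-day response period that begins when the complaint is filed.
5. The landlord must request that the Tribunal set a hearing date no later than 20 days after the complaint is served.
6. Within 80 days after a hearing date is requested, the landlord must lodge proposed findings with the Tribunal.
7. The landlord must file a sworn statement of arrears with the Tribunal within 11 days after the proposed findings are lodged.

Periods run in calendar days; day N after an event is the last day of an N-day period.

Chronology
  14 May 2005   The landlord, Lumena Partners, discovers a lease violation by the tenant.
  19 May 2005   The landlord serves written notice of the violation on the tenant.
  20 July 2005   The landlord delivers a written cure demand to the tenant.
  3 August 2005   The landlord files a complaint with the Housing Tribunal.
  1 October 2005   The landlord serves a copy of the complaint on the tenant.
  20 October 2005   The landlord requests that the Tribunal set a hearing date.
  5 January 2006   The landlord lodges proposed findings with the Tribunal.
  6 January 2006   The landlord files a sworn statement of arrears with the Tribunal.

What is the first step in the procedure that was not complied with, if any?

None — every step was satisfied

Step 1 — counting 7 days from 14 May 2005 (when the violation is discovered) gives a deadline of 21 May 2005; done 19 May 2005 — timely.
Step 2 — 13 and 43 days from 9 June 2005 (end of the 21-day hold period, which began when the written notice is served on 19 May 2005) are 22 June 2005 and 22 July 2005 respectively; 20 July 2005 falls inside that range.
Step 3 — counting 15 days from 20 July 2005 (when the cure demand is delivered) gives a deadline of 4 August 2005; done 3 August 2005 — timely.
Step 4 — 21 and 34 days from 7 September 2005 (end of the 35-day response period, which began when the complaint is filed on 3 August 2005) are 28 September 2005 and 11 October 2005 respectively; 1 October 2005 falls inside that range.
Step 5 — counting 20 days from 1 October 2005 (when the complaint is served) gives a deadline of 21 October 2005; 20 October 2005 is within that limit.
Step 6 — counting 80 days from 20 October 2005 (when a hearing date is requested) gives a deadline of 8 January 2006; completed 5 January 2006, before the deadline.
Step 7 — counting 11 days from 5 January 2006 (when the proposed findings are lodged) gives a deadline of 16 January 2006; done 6 January 2006 — timely.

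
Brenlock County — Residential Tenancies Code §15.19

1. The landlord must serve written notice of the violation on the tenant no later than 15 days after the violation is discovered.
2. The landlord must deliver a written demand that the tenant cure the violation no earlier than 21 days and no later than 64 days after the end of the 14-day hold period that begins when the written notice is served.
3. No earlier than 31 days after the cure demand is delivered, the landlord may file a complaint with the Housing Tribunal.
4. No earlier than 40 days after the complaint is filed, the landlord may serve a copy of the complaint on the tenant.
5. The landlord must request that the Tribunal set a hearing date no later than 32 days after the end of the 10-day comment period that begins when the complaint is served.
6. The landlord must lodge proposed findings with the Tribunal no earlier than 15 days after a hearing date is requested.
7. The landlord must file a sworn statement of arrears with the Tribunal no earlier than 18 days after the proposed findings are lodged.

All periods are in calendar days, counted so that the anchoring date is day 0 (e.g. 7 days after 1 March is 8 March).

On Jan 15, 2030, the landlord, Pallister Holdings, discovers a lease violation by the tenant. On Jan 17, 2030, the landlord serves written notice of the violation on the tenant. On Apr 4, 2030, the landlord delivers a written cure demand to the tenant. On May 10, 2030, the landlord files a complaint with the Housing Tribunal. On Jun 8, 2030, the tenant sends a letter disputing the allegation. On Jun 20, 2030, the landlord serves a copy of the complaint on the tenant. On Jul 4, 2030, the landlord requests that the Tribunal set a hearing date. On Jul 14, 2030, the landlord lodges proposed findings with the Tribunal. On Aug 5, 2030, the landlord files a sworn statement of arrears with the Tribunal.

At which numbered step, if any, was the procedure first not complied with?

Step 6

(1) due by Jan 15, 2030 + 15 days = Jan 30, 2030; completed Jan 17, 2030, before the deadline.
(2) the permitted window runs from Jan 31, 2030 + 21 = Feb 21, 2030 to Jan 31, 2030 + 64 = Apr 5, 2030; done Apr 4, 2030, which is between those dates.
(3) permitted from Apr 4, 2030 + 31 days = May 5, 2030 onward; May 10, 2030 is on or after that date.
(4) permitted from May 10, 2030 + 40 days = Jun 19, 2030 onward; done Jun 20, 2030 — permitted.
(5) due by Jun 30, 2030 + 32 days = Aug 1, 2030; completed Jul 4, 2030, before the deadline.
(6) permitted from Jul 4, 2030 + 15 days = Jul 19, 2030 onward; acted on Jul 14, 2030, 5 days prematurely.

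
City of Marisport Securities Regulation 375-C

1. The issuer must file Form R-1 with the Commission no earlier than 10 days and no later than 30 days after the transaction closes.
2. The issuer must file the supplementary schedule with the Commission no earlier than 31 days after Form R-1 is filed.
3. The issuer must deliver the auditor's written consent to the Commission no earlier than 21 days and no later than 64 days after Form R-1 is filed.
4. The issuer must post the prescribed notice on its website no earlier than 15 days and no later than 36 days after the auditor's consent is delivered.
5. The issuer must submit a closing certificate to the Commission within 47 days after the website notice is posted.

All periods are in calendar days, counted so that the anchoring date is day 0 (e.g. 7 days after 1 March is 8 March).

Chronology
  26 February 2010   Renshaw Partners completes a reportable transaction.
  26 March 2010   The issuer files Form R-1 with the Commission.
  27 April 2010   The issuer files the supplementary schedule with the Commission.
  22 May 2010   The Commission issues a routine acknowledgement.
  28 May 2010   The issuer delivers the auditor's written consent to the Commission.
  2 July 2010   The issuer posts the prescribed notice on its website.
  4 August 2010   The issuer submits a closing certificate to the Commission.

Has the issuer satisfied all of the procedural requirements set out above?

Yes

(1) the permitted window runs from 26 February 2010 + 10 = 8 March 2010 to 26 February 2010 + 30 = 28 March 2010; 26 March 2010 falls inside that range.
(2) permitted from 26 March 2010 + 31 days = 26 April 2010 onward; done 27 April 2010 — permitted.
(3) the permitted window runs from 26 March 2010 + 21 = 16 April 2010 to 26 March 2010 + 64 = 29 May 2010; done 28 May 2010 — within the window.
(4) the permitted window runs from 28 May 2010 + 15 = 12 June 2010 to 28 May 2010 + 36 = 3 July 2010; done 2 July 2010, which is between those dates.
(5) due by 2 July 2010 + 47 days = 18 August 2010; done 4 August 2010 — timely.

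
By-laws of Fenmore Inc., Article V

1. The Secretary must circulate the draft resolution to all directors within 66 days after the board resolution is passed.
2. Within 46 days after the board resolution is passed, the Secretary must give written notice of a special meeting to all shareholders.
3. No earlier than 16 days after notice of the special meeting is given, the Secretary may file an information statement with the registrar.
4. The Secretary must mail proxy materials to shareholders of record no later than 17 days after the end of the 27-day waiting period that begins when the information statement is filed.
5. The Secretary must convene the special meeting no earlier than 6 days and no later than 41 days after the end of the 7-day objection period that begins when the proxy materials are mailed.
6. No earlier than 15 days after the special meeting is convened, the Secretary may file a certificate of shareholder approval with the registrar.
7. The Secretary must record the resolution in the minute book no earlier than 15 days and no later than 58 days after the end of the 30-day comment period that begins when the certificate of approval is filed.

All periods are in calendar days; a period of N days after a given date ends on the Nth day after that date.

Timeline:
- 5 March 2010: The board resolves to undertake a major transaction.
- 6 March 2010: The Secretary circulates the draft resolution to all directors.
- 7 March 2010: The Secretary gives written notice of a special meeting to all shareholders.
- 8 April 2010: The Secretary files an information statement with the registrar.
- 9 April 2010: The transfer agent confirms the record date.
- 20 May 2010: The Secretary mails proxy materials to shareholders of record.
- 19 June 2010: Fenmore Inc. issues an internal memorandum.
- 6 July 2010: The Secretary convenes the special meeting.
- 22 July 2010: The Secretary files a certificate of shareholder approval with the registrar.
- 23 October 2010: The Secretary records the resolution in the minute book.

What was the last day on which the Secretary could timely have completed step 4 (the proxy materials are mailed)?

The information statement is filed on 8 April 2010; the 27-day waiting period therefore ends 5 May 2010, and step 4 runs from that date. 17 days after 5 May 2010 is 22 May 2010.

22 May 2010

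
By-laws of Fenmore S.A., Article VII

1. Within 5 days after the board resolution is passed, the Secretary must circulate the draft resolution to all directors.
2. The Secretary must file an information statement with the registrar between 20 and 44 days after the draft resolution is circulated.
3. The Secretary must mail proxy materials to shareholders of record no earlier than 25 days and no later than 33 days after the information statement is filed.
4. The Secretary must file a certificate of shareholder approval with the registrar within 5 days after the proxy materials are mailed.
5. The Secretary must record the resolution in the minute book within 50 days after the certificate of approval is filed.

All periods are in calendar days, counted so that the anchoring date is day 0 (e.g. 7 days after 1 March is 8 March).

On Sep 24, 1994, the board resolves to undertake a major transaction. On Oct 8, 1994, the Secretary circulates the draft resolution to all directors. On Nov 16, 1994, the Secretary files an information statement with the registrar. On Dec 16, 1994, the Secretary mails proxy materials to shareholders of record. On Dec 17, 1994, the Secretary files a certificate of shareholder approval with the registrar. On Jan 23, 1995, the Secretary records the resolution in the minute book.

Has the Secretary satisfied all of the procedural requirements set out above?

Step 1 — counting 5 days from Sep 24, 1994 (when the board resolution is passed) gives a deadline of Sep 29, 1994; not done until Oct 8, 1994, 9 days after the deadline.
The analysis stops there.

No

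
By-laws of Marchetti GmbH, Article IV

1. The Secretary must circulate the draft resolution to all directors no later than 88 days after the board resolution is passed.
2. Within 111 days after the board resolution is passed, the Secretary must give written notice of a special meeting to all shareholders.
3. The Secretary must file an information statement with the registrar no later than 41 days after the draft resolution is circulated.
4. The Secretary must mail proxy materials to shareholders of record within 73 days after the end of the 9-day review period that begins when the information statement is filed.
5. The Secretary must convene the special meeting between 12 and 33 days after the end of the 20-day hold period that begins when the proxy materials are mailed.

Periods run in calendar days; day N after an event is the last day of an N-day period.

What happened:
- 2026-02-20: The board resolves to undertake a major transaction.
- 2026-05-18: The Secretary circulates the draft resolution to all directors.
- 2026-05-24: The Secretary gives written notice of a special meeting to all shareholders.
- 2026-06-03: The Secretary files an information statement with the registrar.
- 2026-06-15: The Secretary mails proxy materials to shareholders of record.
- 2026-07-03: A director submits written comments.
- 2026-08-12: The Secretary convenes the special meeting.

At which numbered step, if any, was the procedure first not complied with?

Step 5

(1) due by 2026-02-20 + 88 days = 2026-05-19; done 2026-05-18 — timely.
(2) due by 2026-02-20 + 111 days = 2026-06-11; done 2026-05-24 — timely.
(3) due by 2026-05-18 + 41 days = 2026-06-28; completed 2026-06-03, before the deadline.
(4) due by 2026-06-12 + 73 days = 2026-08-24; completed 2026-06-15, before the deadline.
(5) the permitted window runs from 2026-07-05 + 12 = 2026-07-17 to 2026-07-05 + 33 = 2026-08-07; 2026-08-12 is 5 days past the end of the window.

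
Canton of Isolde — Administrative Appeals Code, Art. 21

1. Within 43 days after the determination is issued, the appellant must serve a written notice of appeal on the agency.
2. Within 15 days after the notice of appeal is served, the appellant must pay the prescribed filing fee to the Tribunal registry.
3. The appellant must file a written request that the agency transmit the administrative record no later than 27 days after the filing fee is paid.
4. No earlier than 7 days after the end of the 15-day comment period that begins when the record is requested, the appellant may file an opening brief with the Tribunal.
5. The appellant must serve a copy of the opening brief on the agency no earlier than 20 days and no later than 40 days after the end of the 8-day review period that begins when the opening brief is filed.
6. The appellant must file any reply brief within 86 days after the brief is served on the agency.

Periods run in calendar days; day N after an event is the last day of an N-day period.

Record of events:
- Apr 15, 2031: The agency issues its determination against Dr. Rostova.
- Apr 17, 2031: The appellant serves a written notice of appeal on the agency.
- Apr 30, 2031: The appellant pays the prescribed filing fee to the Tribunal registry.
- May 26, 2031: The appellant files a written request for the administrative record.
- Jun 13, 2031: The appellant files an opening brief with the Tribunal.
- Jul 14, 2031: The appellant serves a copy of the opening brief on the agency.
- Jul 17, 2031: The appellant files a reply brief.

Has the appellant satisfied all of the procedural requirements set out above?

No

(1) due by Apr 15, 2031 + 43 days = May 28, 2031; Apr 17, 2031 is within that limit.
(2) due by Apr 17, 2031 + 15 days = May 2, 2031; completed Apr 30, 2031, before the deadline.
(3) due by Apr 30, 2031 + 27 days = May 27, 2031; May 26, 2031 is within that limit.
(4) permitted from Jun 10, 2031 + 7 days = Jun 17, 2031 onward; done Jun 13, 2031 — 4 days too early.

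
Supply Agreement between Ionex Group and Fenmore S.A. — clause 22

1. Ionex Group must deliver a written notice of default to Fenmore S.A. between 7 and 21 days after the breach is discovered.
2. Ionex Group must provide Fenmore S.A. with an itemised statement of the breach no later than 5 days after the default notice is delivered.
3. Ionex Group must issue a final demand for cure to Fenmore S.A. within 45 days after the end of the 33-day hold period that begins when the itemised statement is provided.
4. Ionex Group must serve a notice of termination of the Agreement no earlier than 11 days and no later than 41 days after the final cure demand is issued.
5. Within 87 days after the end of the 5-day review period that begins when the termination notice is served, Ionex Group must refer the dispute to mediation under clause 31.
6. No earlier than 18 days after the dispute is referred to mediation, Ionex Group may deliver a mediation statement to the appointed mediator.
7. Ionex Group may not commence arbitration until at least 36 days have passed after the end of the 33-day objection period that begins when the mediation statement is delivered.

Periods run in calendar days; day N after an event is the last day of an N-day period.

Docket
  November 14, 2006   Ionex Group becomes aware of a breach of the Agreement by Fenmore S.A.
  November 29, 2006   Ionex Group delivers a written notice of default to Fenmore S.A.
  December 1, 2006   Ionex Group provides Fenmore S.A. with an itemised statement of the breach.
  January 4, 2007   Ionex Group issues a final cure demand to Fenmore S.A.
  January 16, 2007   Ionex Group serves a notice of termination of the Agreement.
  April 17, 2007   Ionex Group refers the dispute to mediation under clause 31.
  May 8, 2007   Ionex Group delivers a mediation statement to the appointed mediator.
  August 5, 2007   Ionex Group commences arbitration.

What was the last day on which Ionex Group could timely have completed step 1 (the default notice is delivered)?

Step 1 runs from November 14, 2006, when the breach is discovered. The window is 7–21 days after November 14, 2006; it closes on December 5, 2006.

December 5, 2006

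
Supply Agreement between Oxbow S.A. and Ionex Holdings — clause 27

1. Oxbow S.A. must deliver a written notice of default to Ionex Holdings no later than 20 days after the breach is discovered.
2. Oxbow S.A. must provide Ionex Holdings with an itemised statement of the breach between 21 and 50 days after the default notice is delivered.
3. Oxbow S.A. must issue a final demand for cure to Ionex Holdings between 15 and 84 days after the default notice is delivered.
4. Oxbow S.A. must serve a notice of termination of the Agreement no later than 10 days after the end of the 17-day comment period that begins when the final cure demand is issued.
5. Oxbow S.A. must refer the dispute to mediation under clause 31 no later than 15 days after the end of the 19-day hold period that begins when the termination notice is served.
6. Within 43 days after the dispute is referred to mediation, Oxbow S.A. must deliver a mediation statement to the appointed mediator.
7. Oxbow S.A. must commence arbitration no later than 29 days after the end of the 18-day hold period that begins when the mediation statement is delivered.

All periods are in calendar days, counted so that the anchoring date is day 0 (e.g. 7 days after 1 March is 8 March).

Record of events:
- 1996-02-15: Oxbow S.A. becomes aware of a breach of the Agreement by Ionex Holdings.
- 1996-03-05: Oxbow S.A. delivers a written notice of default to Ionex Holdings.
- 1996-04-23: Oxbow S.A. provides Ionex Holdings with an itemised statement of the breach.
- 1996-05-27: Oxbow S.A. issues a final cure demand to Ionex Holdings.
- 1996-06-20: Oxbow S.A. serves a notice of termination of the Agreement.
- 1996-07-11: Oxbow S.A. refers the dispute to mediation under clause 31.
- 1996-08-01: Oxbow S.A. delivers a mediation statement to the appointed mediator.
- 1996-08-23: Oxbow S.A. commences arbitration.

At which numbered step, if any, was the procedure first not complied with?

(1) due by 1996-02-15 + 20 days = 1996-03-06; done 1996-03-05 — timely.
(2) the permitted window runs from 1996-03-05 + 21 = 1996-03-26 to 1996-03-05 + 50 = 1996-04-24; done 1996-04-23, which is between those dates.
(3) the permitted window runs from 1996-03-05 + 15 = 1996-03-20 to 1996-03-05 + 84 = 1996-05-28; done 1996-05-27 — within the window.
(4) due by 1996-06-13 + 10 days = 1996-06-23; completed 1996-06-20, before the deadline.
(5) due by 1996-07-09 + 15 days = 1996-07-24; done 1996-07-11 — timely.
(6) due by 1996-07-11 + 43 days = 1996-08-23; done 1996-08-01 — timely.
(7) due by 1996-08-19 + 29 days = 1996-09-17; completed 1996-08-23, before the deadline.

None — every step was satisfied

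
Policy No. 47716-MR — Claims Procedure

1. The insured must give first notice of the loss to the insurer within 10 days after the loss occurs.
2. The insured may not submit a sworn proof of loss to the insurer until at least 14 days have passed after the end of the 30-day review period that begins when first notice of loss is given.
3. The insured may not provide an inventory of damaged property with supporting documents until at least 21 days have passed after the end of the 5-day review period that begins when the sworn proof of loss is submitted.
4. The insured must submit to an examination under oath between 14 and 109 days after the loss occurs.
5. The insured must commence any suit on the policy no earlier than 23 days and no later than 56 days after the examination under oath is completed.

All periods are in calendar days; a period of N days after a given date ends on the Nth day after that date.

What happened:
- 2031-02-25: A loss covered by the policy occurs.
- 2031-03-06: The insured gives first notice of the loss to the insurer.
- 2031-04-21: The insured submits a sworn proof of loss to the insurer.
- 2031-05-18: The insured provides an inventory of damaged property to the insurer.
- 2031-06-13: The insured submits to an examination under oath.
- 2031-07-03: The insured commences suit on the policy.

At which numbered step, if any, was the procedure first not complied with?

Step 5

Step 1: 10 days after 2031-02-25 (when the loss occurs) is 2031-03-07; done 2031-03-06 — timely.
Step 2: the earliest permitted date is 14 days after 2031-04-05 (end of the 30-day review period, which began when first notice of loss is given on 2031-03-06), i.e. 2031-04-19; done 2031-04-21, after the minimum wait.
Step 3: the earliest permitted date is 21 days after 2031-04-26 (end of the 5-day review period, which began when the sworn proof of loss is submitted on 2031-04-21), i.e. 2031-05-17; 2031-05-18 is on or after that date.
Step 4: the window is 14–109 days after 2031-02-25 (when the loss occurs), so 2031-03-11 through 2031-06-14; 2031-06-13 falls inside that range.
Step 5: the window is 23–56 days after 2031-06-13 (when the examination under oath is completed), so 2031-07-06 through 2031-08-08; 2031-07-03 is 3 days too early.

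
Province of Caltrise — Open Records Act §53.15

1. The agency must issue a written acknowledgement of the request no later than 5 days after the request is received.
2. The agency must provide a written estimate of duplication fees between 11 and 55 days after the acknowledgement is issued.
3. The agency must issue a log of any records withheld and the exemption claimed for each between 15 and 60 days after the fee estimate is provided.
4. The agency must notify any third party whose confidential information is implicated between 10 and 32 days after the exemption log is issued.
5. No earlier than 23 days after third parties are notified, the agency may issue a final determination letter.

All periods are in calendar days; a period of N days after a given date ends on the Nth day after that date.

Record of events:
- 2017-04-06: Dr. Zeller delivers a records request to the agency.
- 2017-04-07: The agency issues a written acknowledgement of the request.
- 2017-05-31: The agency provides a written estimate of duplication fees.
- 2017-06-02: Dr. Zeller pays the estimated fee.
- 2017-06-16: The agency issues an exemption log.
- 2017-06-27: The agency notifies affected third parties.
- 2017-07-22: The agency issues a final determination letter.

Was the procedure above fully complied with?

Yes

(1) due by 2017-04-06 + 5 days = 2017-04-11; done 2017-04-07 — timely.
(2) the permitted window runs from 2017-04-07 + 11 = 2017-04-18 to 2017-04-07 + 55 = 2017-06-01; done 2017-05-31 — within the window.
(3) the permitted window runs from 2017-05-31 + 15 = 2017-06-15 to 2017-05-31 + 60 = 2017-07-30; 2017-06-16 falls inside that range.
(4) the permitted window runs from 2017-06-16 + 10 = 2017-06-26 to 2017-06-16 + 32 = 2017-07-18; done 2017-06-27 — within the window.
(5) permitted from 2017-06-27 + 23 days = 2017-07-20 onward; 2017-07-22 is on or after that date.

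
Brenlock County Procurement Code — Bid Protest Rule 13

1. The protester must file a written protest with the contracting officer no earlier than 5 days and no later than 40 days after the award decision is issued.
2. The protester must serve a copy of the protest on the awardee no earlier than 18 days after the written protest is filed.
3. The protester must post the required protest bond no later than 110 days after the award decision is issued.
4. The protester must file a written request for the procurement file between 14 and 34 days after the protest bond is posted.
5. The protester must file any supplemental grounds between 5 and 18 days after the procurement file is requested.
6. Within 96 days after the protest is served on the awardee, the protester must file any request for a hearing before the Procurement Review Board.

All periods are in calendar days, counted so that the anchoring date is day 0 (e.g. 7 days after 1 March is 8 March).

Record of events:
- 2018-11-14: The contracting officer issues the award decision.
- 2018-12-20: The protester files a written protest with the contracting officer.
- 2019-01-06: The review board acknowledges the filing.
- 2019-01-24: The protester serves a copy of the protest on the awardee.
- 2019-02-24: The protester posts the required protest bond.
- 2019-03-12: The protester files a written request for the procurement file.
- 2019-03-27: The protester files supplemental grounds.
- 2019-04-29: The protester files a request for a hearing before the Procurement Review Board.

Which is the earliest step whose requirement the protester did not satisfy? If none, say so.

None — every step was satisfied

Step 1: the window is 5–40 days after 2018-11-14 (when the award decision is issued), so 2018-11-19 through 2018-12-24; 2018-12-20 falls inside that range.
Step 2: the earliest permitted date is 18 days after 2018-12-20 (when the written protest is filed), i.e. 2019-01-07; 2019-01-24 is on or after that date.
Step 3: 110 days after 2018-11-14 (when the award decision is issued) is 2019-03-04; 2019-02-24 is within that limit.
Step 4: the window is 14–34 days after 2019-02-24 (when the protest bond is posted), so 2019-03-10 through 2019-03-30; 2019-03-12 falls inside that range.
Step 5: the window is 5–18 days after 2019-03-12 (when the procurement file is requested), so 2019-03-17 through 2019-03-30; done 2019-03-27, which is between those dates.
Step 6: 96 days after 2019-01-24 (when the protest is served on the awardee) is 2019-04-30; done 2019-04-29 — timely.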